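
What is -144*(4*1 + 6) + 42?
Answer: -1398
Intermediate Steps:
-144*(4*1 + 6) + 42 = -144*(4 + 6) + 42 = -144*10 + 42 = -1440 + 42 = -1398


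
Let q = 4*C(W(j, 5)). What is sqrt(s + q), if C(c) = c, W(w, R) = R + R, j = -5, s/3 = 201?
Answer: sqrt(643) ≈ 25.357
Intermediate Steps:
s = 603 (s = 3*201 = 603)
W(w, R) = 2*R
q = 40 (q = 4*(2*5) = 4*10 = 40)
sqrt(s + q) = sqrt(603 + 40) = sqrt(643)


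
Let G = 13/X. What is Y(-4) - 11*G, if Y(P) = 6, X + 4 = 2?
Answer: 155/2 ≈ 77.500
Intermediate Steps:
X = -2 (X = -4 + 2 = -2)
G = -13/2 (G = 13/(-2) = 13*(-1/2) = -13/2 ≈ -6.5000)
Y(-4) - 11*G = 6 - 11*(-13/2) = 6 + 143/2 = 155/2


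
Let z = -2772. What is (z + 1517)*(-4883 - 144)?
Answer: 6308885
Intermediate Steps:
(z + 1517)*(-4883 - 144) = (-2772 + 1517)*(-4883 - 144) = -1255*(-5027) = 6308885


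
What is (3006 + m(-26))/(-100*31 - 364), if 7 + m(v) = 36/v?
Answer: -38969/45032 ≈ -0.86536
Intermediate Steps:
m(v) = -7 + 36/v
(3006 + m(-26))/(-100*31 - 364) = (3006 + (-7 + 36/(-26)))/(-100*31 - 364) = (3006 + (-7 + 36*(-1/26)))/(-3100 - 364) = (3006 + (-7 - 18/13))/(-3464) = (3006 - 109/13)*(-1/3464) = (38969/13)*(-1/3464) = -38969/45032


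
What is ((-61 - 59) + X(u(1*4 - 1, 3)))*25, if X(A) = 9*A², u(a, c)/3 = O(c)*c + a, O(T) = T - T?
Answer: 15225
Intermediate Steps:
O(T) = 0
u(a, c) = 3*a (u(a, c) = 3*(0*c + a) = 3*(0 + a) = 3*a)
((-61 - 59) + X(u(1*4 - 1, 3)))*25 = ((-61 - 59) + 9*(3*(1*4 - 1))²)*25 = (-120 + 9*(3*(4 - 1))²)*25 = (-120 + 9*(3*3)²)*25 = (-120 + 9*9²)*25 = (-120 + 9*81)*25 = (-120 + 729)*25 = 609*25 = 15225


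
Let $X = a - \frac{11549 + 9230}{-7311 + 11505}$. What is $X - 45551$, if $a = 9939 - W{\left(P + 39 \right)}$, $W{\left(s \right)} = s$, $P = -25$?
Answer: $- \frac{149436223}{4194} \approx -35631.0$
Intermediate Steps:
$a = 9925$ ($a = 9939 - \left(-25 + 39\right) = 9939 - 14 = 9925$)
$X = \frac{41604671}{4194}$ ($X = 9925 - \frac{11549 + 9230}{-7311 + 11505} = 9925 - \frac{20779}{4194} = \frac{41604671}{4194} \approx 9920.0$)
$X - 45551 = \frac{41604671}{4194} - 45551 = - \frac{149436223}{4194}$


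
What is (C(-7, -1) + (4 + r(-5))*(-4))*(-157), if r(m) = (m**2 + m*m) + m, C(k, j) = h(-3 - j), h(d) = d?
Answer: 31086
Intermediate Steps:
C(k, j) = -3 - j
r(m) = m + 2*m**2 (r(m) = (m**2 + m**2) + m = 2*m**2 + m = m + 2*m**2)
(C(-7, -1) + (4 + r(-5))*(-4))*(-157) = ((-3 - 1*(-1)) + (4 - 5*(1 + 2*(-5)))*(-4))*(-157) = ((-3 + 1) + (4 - 5*(1 - 10))*(-4))*(-157) = (-2 + (4 - 5*(-9))*(-4))*(-157) = (-2 + (4 + 45)*(-4))*(-157) = (-2 + 49*(-4))*(-157) = (-2 - 196)*(-157) = -198*(-157) = 31086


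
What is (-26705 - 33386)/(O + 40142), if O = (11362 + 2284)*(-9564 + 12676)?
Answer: -60091/42506494 ≈ -0.0014137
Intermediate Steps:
O = 42466352 (O = 13646*3112 = 42466352)
(-26705 - 33386)/(O + 40142) = (-26705 - 33386)/(42466352 + 40142) = -60091/42506494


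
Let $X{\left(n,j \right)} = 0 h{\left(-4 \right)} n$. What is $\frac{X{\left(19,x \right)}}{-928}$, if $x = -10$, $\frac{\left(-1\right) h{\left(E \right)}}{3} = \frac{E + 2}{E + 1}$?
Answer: $0$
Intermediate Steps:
$h{\left(E \right)} = - \frac{3 \left(2 + E\right)}{1 + E}$ ($h{\left(E \right)} = - 3 \frac{E + 2}{E + 1} = - 3 \frac{2 + E}{1 + E} = - \frac{3 \left(2 + E\right)}{1 + E}$)
$X{\left(n,j \right)} = 0$ ($X{\left(n,j \right)} = 0 \frac{3 \left(-2 - -4\right)}{1 - 4} n = 0 \frac{3 \left(-2 + 4\right)}{-3} n = 0 \cdot 3 \left(- \frac{1}{3}\right) 2 n = 0 \left(-2\right) n = 0 n = 0$)
$\frac{X{\left(19,x \right)}}{-928} = \frac{0}{-928} = 0 \left(- \frac{1}{928}\right) = 0$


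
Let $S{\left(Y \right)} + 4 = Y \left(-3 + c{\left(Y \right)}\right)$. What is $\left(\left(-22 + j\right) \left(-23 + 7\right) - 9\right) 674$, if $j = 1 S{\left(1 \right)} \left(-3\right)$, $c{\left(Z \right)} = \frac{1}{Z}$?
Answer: $37070$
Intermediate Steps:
$S{\left(Y \right)} = -4 + Y \left(-3 + \frac{1}{Y}\right)$
$j = 18$ ($j = 1 \left(-3 - 3\right) \left(-3\right) = 1 \left(-6\right) \left(-3\right) = \left(-6\right) \left(-3\right) = 18$)
$\left(\left(-22 + j\right) \left(-23 + 7\right) - 9\right) 674 = \left(\left(-22 + 18\right) \left(-23 + 7\right) - 9\right) 674 = \left(\left(-4\right) \left(-16\right) - 9\right) 674 = \left(64 - 9\right) 674 = 55 \cdot 674 = 37070$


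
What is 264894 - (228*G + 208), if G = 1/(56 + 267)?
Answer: 4499650/17 ≈ 2.6469e+5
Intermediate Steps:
G = 1/323 ≈ 0.0030960
264894 - (228*G + 208) = 264894 - (228*(1/323) + 208) = 264894 - (12/17 + 208) = 264894 - 1*3548/17 = 264894 - 3548/17 = 4499650/17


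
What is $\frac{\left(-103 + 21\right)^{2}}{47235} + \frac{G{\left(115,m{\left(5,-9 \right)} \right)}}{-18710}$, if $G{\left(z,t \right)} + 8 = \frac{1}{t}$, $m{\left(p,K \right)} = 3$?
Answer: $\frac{5046727}{35350674} \approx 0.14276$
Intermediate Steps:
$G{\left(z,t \right)} = -8 + \frac{1}{t}$
$\frac{\left(-103 + 21\right)^{2}}{47235} + \frac{G{\left(115,m{\left(5,-9 \right)} \right)}}{-18710} = \frac{\left(-103 + 21\right)^{2}}{47235} + \frac{-8 + \frac{1}{3}}{-18710} = \left(-82\right)^{2} \cdot \frac{1}{47235} + \left(-8 + \frac{1}{3}\right) \left(- \frac{1}{18710}\right) = 6724 \cdot \frac{1}{47235} - - \frac{23}{56130} = \frac{6724}{47235} + \frac{23}{56130} = \frac{5046727}{35350674}$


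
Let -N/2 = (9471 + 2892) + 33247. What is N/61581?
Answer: -91220/61581 ≈ -1.4813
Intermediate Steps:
N = -91220 (N = -2*((9471 + 2892) + 33247) = -2*(12363 + 33247) = -2*45610 = -91220)
N/61581 = -91220/61581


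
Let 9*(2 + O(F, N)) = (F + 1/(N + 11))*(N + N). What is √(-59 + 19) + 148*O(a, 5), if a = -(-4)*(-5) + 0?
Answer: -64343/18 + 2*I*√10 ≈ -3574.6 + 6.3246*I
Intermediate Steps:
a = -20 (a = -1*20 + 0 = -20 + 0 = -20)
O(F, N) = -2 + 2*N*(F + 1/(11 + N))/9 (O(F, N) = -2 + ((F + 1/(N + 11))*(N + N))/9 = -2 + ((F + 1/(11 + N))*(2*N))/9 = -2 + (2*N*(F + 1/(11 + N)))/9 = -2 + 2*N*(F + 1/(11 + N))/9)
√(-59 + 19) + 148*O(a, 5) = √(-59 + 19) + 148*(2*(-99 - 8*5 - 20*5² + 11*(-20)*5)/(9*(11 + 5))) = √(-40) + 148*((2/9)*(-99 - 40 - 20*25 - 1100)/16) = 2*I*√10 + 148*((2/9)*(1/16)*(-99 - 40 - 500 - 1100)) = 2*I*√10 + 148*((2/9)*(1/16)*(-1739)) = 2*I*√10 + 148*(-1739/72) = 2*I*√10 - 64343/18 = -64343/18 + 2*I*√10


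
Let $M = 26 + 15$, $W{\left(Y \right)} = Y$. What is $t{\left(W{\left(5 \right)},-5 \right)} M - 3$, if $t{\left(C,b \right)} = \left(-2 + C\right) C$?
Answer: $612$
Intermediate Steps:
$M = 41$
$t{\left(C,b \right)} = C \left(-2 + C\right)$
$t{\left(W{\left(5 \right)},-5 \right)} M - 3 = 5 \left(-2 + 5\right) 41 - 3 = 5 \cdot 3 \cdot 41 - 3 = 15 \cdot 41 - 3 = 615 - 3 = 612$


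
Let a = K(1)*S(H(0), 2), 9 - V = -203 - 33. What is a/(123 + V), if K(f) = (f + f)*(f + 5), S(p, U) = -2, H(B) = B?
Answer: -3/46 ≈ -0.065217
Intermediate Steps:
V = 245 (V = 9 - (-203 - 33) = 9 - 1*(-236) = 9 + 236 = 245)
K(f) = 2*f*(5 + f) (K(f) = (2*f)*(5 + f) = 2*f*(5 + f))
a = -24 (a = (2*1*(5 + 1))*(-2) = (2*1*6)*(-2) = 12*(-2) = -24)
a/(123 + V) = -24/(123 + 245) = -24/368 = -24*1/368 = -3/46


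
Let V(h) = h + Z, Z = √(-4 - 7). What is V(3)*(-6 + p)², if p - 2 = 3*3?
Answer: 75 + 25*I*√11 ≈ 75.0 + 82.916*I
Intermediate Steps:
p = 11 (p = 2 + 3*3 = 2 + 9 = 11)
Z = I*√11 (Z = √(-11) = I*√11 ≈ 3.3166*I)
V(h) = h + I*√11
V(3)*(-6 + p)² = (3 + I*√11)*(-6 + 11)² = (3 + I*√11)*5² = (3 + I*√11)*25 = 75 + 25*I*√11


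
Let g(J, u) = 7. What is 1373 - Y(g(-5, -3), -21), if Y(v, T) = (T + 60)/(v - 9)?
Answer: 2785/2 ≈ 1392.5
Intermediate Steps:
Y(v, T) = (60 + T)/(-9 + v)
1373 - Y(g(-5, -3), -21) = 1373 - (60 - 21)/(-9 + 7) = 1373 - 39/(-2) = 1373 - (-1)*39/2 = 1373 - 1*(-39/2) = 1373 + 39/2 = 2785/2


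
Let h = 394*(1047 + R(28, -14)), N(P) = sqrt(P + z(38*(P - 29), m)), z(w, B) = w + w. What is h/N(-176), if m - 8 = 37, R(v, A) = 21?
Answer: -70132*I*sqrt(3939)/1313 ≈ -3352.3*I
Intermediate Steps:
m = 45 (m = 8 + 37 = 45)
z(w, B) = 2*w
N(P) = sqrt(-2204 + 77*P) (N(P) = sqrt(P + 2*(38*(P - 29))) = sqrt(P + 2*(38*(-29 + P))) = sqrt(P + 2*(-1102 + 38*P)) = sqrt(P + (-2204 + 76*P)) = sqrt(-2204 + 77*P))
h = 420792 (h = 394*(1047 + 21) = 394*1068 = 420792)
h/N(-176) = 420792/(sqrt(-2204 + 77*(-176))) = 420792/(sqrt(-2204 - 13552)) = 420792/(sqrt(-15756)) = 420792/((2*I*sqrt(3939))) = 420792*(-I*sqrt(3939)/7878) = -70132*I*sqrt(3939)/1313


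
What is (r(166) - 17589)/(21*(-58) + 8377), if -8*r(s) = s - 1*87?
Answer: -140791/57272 ≈ -2.4583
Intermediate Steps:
r(s) = 87/8 - s/8 (r(s) = -(s - 1*87)/8 = -(s - 87)/8 = -(-87 + s)/8 = 87/8 - s/8)
(r(166) - 17589)/(21*(-58) + 8377) = ((87/8 - ⅛*166) - 17589)/(21*(-58) + 8377) = ((87/8 - 83/4) - 17589)/(-1218 + 8377) = (-79/8 - 17589)/7159 = -140791/8*1/7159 = -140791/57272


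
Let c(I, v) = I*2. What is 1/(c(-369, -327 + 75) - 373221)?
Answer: -1/373959 ≈ -2.6741e-6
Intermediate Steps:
c(I, v) = 2*I
1/(c(-369, -327 + 75) - 373221) = 1/(2*(-369) - 373221) = 1/(-738 - 373221) = 1/(-373959) = -1/373959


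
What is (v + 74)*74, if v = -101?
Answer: -1998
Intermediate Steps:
(v + 74)*74 = (-101 + 74)*74 = -27*74 = -1998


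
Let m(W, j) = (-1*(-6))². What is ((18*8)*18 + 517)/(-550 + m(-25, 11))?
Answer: -3109/514 ≈ -6.0486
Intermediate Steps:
m(W, j) = 36 (m(W, j) = 6² = 36)
((18*8)*18 + 517)/(-550 + m(-25, 11)) = ((18*8)*18 + 517)/(-550 + 36) = (144*18 + 517)/(-514) = (2592 + 517)*(-1/514) = 3109*(-1/514) = -3109/514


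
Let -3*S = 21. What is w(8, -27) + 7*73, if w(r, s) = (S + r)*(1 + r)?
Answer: 520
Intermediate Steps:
S = -7 (S = -⅓*21 = -7)
w(r, s) = (1 + r)*(-7 + r) (w(r, s) = (-7 + r)*(1 + r) = (1 + r)*(-7 + r))
w(8, -27) + 7*73 = (-7 + 8² - 6*8) + 7*73 = (-7 + 64 - 48) + 511 = 9 + 511 = 520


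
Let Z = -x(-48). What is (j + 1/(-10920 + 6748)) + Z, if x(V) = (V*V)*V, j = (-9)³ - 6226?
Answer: 432373563/4172 ≈ 1.0364e+5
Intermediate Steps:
j = -6955 (j = -729 - 6226 = -6955)
x(V) = V³ (x(V) = V²*V = V³)
Z = 110592 (Z = -1*(-48)³ = -1*(-110592) = 110592)
(j + 1/(-10920 + 6748)) + Z = (-6955 + 1/(-10920 + 6748)) + 110592 = (-6955 + 1/(-4172)) + 110592 = (-6955 - 1/4172) + 110592 = -29016261/4172 + 110592 = 432373563/4172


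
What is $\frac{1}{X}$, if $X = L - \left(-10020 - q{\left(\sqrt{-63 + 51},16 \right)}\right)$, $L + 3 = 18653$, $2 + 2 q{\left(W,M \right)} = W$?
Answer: $\frac{28669}{821911564} - \frac{i \sqrt{3}}{821911564} \approx 3.4881 \cdot 10^{-5} - 2.1073 \cdot 10^{-9} i$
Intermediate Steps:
$q{\left(W,M \right)} = -1 + \frac{W}{2}$
$L = 18650$ ($L = -3 + 18653 = 18650$)
$X = 28669 + i \sqrt{3}$ ($X = 18650 - \left(-10020 - \left(-1 + \frac{\sqrt{-63 + 51}}{2}\right)\right) = 18650 - \left(-10020 - \left(-1 + \frac{\sqrt{-12}}{2}\right)\right) = 18650 - \left(-10020 - \left(-1 + \frac{2 i \sqrt{3}}{2}\right)\right) = 18650 - \left(-10020 - \left(-1 + i \sqrt{3}\right)\right) = 18650 - \left(-10020 + \left(1 - i \sqrt{3}\right)\right) = 18650 - \left(-10019 - i \sqrt{3}\right) = 18650 + \left(10019 + i \sqrt{3}\right) = 28669 + i \sqrt{3} \approx 28669.0 + 1.732 i$)
$\frac{1}{X} = \frac{1}{28669 + i \sqrt{3}}$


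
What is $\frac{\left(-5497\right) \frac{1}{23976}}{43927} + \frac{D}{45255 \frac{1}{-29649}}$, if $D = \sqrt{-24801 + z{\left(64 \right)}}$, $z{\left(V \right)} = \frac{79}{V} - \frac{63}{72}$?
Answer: $- \frac{5497}{1053193752} - \frac{9883 i \sqrt{1587241}}{120680} \approx -5.2194 \cdot 10^{-6} - 103.18 i$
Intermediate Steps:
$z{\left(V \right)} = - \frac{7}{8} + \frac{79}{V}$ ($z{\left(V \right)} = \frac{79}{V} - \frac{7}{8} = - \frac{7}{8} + \frac{79}{V}$)
$D = \frac{i \sqrt{1587241}}{8}$ ($D = \sqrt{-24801 - \left(\frac{7}{8} - \frac{79}{64}\right)} = \sqrt{-24801 + \left(- \frac{7}{8} + 79 \cdot \frac{1}{64}\right)} = \sqrt{-24801 + \left(- \frac{7}{8} + \frac{79}{64}\right)} = \sqrt{-24801 + \frac{23}{64}} = \sqrt{- \frac{1587241}{64}} = \frac{i \sqrt{1587241}}{8} \approx 157.48 i$)
$\frac{\left(-5497\right) \frac{1}{23976}}{43927} + \frac{D}{45255 \frac{1}{-29649}} = \frac{\left(-5497\right) \frac{1}{23976}}{43927} + \frac{\frac{1}{8} i \sqrt{1587241}}{45255 \frac{1}{-29649}} = \left(-5497\right) \frac{1}{23976} \cdot \frac{1}{43927} + \frac{\frac{1}{8} i \sqrt{1587241}}{45255 \left(- \frac{1}{29649}\right)} = \left(- \frac{5497}{23976}\right) \frac{1}{43927} + \frac{\frac{1}{8} i \sqrt{1587241}}{- \frac{15085}{9883}} = - \frac{5497}{1053193752} + \frac{i \sqrt{1587241}}{8} \left(- \frac{9883}{15085}\right) = - \frac{5497}{1053193752} - \frac{9883 i \sqrt{1587241}}{120680}$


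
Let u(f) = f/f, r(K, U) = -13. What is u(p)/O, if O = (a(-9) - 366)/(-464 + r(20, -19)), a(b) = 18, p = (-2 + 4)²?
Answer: 159/116 ≈ 1.3707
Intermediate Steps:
p = 4 (p = 2² = 4)
u(f) = 1
O = 116/159 (O = (18 - 366)/(-464 - 13) = -348/(-477) = -348*(-1/477) = 116/159 ≈ 0.72956)
u(p)/O = 1/(116/159) = 1*(159/116) = 159/116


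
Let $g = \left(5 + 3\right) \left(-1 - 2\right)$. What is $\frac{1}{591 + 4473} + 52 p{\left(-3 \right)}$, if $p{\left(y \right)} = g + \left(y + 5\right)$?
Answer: $- \frac{5793215}{5064} \approx -1144.0$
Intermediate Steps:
$g = -24$ ($g = 8 \left(-3\right) = -24$)
$p{\left(y \right)} = -19 + y$ ($p{\left(y \right)} = -24 + \left(y + 5\right) = -24 + \left(5 + y\right) = -19 + y$)
$\frac{1}{591 + 4473} + 52 p{\left(-3 \right)} = \frac{1}{591 + 4473} + 52 \left(-19 - 3\right) = \frac{1}{5064} + 52 \left(-22\right) = \frac{1}{5064} - 1144 = - \frac{5793215}{5064}$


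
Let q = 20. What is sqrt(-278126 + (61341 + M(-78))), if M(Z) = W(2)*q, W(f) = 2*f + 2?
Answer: I*sqrt(216665) ≈ 465.47*I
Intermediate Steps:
W(f) = 2 + 2*f
M(Z) = 120 (M(Z) = (2 + 2*2)*20 = (2 + 4)*20 = 6*20 = 120)
sqrt(-278126 + (61341 + M(-78))) = sqrt(-278126 + (61341 + 120)) = sqrt(-278126 + 61461) = sqrt(-216665) = I*sqrt(216665)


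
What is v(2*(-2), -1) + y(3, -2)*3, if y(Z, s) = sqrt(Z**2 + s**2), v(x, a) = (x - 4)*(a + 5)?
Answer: -32 + 3*sqrt(13) ≈ -21.183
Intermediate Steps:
v(x, a) = (-4 + x)*(5 + a)
v(2*(-2), -1) + y(3, -2)*3 = (-20 - 4*(-1) + 5*(2*(-2)) - 2*(-2)) + sqrt(3**2 + (-2)**2)*3 = (-20 + 4 + 5*(-4) - 1*(-4)) + sqrt(9 + 4)*3 = (-20 + 4 - 20 + 4) + sqrt(13)*3 = -32 + 3*sqrt(13)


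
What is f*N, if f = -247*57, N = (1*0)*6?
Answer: 0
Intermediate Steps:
N = 0 (N = 0*6 = 0)
f = -14079
f*N = -14079*0 = 0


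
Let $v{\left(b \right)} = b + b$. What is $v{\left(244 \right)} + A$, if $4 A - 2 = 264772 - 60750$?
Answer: $51494$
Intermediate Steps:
$v{\left(b \right)} = 2 b$
$A = 51006$ ($A = \frac{1}{2} + \frac{264772 - 60750}{4} = \frac{1}{2} + \frac{1}{4} \cdot 204022 = \frac{1}{2} + \frac{102011}{2} = 51006$)
$v{\left(244 \right)} + A = 2 \cdot 244 + 51006 = 488 + 51006 = 51494$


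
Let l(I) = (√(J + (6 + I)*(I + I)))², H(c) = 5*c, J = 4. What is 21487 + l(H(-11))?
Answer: 26881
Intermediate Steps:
l(I) = 4 + 2*I*(6 + I) (l(I) = (√(4 + (6 + I)*(I + I)))² = (√(4 + (6 + I)*(2*I)))² = (√(4 + 2*I*(6 + I)))² = 4 + 2*I*(6 + I))
21487 + l(H(-11)) = 21487 + (4 + 2*(5*(-11))² + 12*(5*(-11))) = 21487 + (4 + 2*(-55)² + 12*(-55)) = 21487 + (4 + 2*3025 - 660) = 21487 + (4 + 6050 - 660) = 21487 + 5394 = 26881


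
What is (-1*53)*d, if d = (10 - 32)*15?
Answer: 17490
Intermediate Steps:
d = -330 (d = -22*15 = -330)
(-1*53)*d = -1*53*(-330) = -53*(-330) = 17490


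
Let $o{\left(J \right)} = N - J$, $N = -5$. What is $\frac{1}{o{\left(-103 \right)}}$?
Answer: $\frac{1}{98} \approx 0.010204$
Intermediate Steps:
$o{\left(J \right)} = -5 - J$
$\frac{1}{o{\left(-103 \right)}} = \frac{1}{-5 - -103} = \frac{1}{-5 + 103} = \frac{1}{98}$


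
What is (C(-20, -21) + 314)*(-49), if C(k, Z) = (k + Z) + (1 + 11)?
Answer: -13965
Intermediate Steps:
C(k, Z) = 12 + Z + k (C(k, Z) = (Z + k) + 12 = 12 + Z + k)
(C(-20, -21) + 314)*(-49) = ((12 - 21 - 20) + 314)*(-49) = (-29 + 314)*(-49) = 285*(-49) = -13965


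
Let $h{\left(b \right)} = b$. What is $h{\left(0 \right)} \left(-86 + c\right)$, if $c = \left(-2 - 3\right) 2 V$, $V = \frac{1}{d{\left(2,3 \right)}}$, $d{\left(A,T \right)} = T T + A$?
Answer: $0$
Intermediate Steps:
$d{\left(A,T \right)} = A + T^{2}$ ($d{\left(A,T \right)} = T^{2} + A = A + T^{2}$)
$V = \frac{1}{11}$ ($V = \frac{1}{2 + 3^{2}} = \frac{1}{2 + 9} = \frac{1}{11} \approx 0.090909$)
$c = - \frac{10}{11}$ ($c = \left(-2 - 3\right) 2 \cdot \frac{1}{11} = \left(-5\right) 2 \cdot \frac{1}{11} = \left(-10\right) \frac{1}{11} = - \frac{10}{11} \approx -0.90909$)
$h{\left(0 \right)} \left(-86 + c\right) = 0 \left(-86 - \frac{10}{11}\right) = 0 \left(- \frac{956}{11}\right) = 0$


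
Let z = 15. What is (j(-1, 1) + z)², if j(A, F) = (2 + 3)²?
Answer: 1600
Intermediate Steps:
j(A, F) = 25 (j(A, F) = 5² = 25)
(j(-1, 1) + z)² = (25 + 15)² = 40² = 1600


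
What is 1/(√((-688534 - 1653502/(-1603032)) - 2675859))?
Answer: -2*I*√540344815310761023/2696613993037 ≈ -0.00054519*I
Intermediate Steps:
1/(√((-688534 - 1653502/(-1603032)) - 2675859)) = 1/(√((-688534 - 1653502*(-1)/1603032) - 2675859)) = 1/(√((-688534 - 1*(-826751/801516)) - 2675859)) = 1/(√((-688534 + 826751/801516) - 2675859)) = 1/(√(-551870190793/801516 - 2675859)) = 1/(√(-2696613993037/801516)) = 1/(I*√540344815310761023/400758) = -2*I*√540344815310761023/2696613993037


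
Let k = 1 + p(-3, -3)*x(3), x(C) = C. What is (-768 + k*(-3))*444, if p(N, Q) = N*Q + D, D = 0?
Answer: -378288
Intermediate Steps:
p(N, Q) = N*Q (p(N, Q) = N*Q + 0 = N*Q)
k = 28 (k = 1 - 3*(-3)*3 = 1 + 9*3 = 1 + 27 = 28)
(-768 + k*(-3))*444 = (-768 + 28*(-3))*444 = (-768 - 84)*444 = -852*444 = -378288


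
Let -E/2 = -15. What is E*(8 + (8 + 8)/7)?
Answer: 2160/7 ≈ 308.57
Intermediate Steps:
E = 30 (E = -2*(-15) = 30)
E*(8 + (8 + 8)/7) = 30*(8 + (8 + 8)/7) = 30*(8 + 16*(1/7)) = 30*(8 + 16/7) = 30*(72/7) = 2160/7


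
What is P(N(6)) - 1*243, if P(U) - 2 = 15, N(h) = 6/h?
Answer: -226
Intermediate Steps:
P(U) = 17 (P(U) = 2 + 15 = 17)
P(N(6)) - 1*243 = 17 - 1*243 = 17 - 243 = -226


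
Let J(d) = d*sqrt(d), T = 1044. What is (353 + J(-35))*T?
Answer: 368532 - 36540*I*sqrt(35) ≈ 3.6853e+5 - 2.1617e+5*I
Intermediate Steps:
J(d) = d**(3/2)
(353 + J(-35))*T = (353 + (-35)**(3/2))*1044 = (353 - 35*I*sqrt(35))*1044 = 368532 - 36540*I*sqrt(35)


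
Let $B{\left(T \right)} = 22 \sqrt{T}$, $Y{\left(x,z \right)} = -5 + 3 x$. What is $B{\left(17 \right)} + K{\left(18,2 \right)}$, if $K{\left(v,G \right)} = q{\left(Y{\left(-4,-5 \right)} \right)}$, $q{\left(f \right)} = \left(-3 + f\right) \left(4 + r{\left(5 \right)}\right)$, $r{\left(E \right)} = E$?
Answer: $-180 + 22 \sqrt{17} \approx -89.292$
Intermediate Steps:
$q{\left(f \right)} = -27 + 9 f$ ($q{\left(f \right)} = \left(-3 + f\right) \left(4 + 5\right) = \left(-3 + f\right) 9 = -27 + 9 f$)
$K{\left(v,G \right)} = -180$ ($K{\left(v,G \right)} = -27 + 9 \left(-5 + 3 \left(-4\right)\right) = -27 + 9 \left(-5 - 12\right) = -27 + 9 \left(-17\right) = -27 - 153 = -180$)
$B{\left(17 \right)} + K{\left(18,2 \right)} = 22 \sqrt{17} - 180 = -180 + 22 \sqrt{17}$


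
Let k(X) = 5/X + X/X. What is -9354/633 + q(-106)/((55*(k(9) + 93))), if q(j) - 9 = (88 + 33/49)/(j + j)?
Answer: -1515834549967/102590381740 ≈ -14.776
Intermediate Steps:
k(X) = 1 + 5/X (k(X) = 5/X + 1 = 1 + 5/X)
q(j) = 9 + 4345/(98*j) (q(j) = 9 + (88 + 33/49)/(j + j) = 9 + (88 + 33*(1/49))/((2*j)) = 9 + (88 + 33/49)*(1/(2*j)) = 9 + 4345*(1/(2*j))/49 = 9 + 4345/(98*j))
-9354/633 + q(-106)/((55*(k(9) + 93))) = -9354/633 + (9 + (4345/98)/(-106))/((55*((5 + 9)/9 + 93))) = -9354*1/633 + (9 + (4345/98)*(-1/106))/((55*((⅑)*14 + 93))) = -3118/211 + (9 - 4345/10388)/((55*(14/9 + 93))) = -3118/211 + 89147/(10388*((55*(851/9)))) = -3118/211 + 89147/(10388*(46805/9)) = -3118/211 + (89147/10388)*(9/46805) = -3118/211 + 802323/486210340 = -1515834549967/102590381740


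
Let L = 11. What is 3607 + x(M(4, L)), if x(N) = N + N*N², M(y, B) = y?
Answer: 3675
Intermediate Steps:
x(N) = N + N³
3607 + x(M(4, L)) = 3607 + (4 + 4³) = 3607 + (4 + 64) = 3607 + 68 = 3675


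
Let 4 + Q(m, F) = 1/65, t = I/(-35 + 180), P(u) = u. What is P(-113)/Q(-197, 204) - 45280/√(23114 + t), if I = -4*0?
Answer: 7345/259 - 22640*√23114/11557 ≈ -269.47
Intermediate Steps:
I = 0
t = 0 (t = 0/(-35 + 180) = 0/145 = 0*(1/145) = 0)
Q(m, F) = -259/65 (Q(m, F) = -4 + 1/65 = -259/65)
P(-113)/Q(-197, 204) - 45280/√(23114 + t) = -113/(-259/65) - 45280/√(23114 + 0) = -113*(-65/259) - 45280*√23114/23114 = 7345/259 - 22640*√23114/11557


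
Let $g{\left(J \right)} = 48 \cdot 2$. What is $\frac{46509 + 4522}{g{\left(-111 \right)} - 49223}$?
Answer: $- \frac{51031}{49127} \approx -1.0388$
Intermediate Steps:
$g{\left(J \right)} = 96$
$\frac{46509 + 4522}{g{\left(-111 \right)} - 49223} = \frac{46509 + 4522}{96 - 49223} = \frac{51031}{-49127} = 51031 \left(- \frac{1}{49127}\right) = - \frac{51031}{49127}$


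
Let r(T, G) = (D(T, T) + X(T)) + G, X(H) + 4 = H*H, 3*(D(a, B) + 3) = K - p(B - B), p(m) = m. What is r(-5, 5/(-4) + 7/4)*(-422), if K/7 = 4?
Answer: -35237/3 ≈ -11746.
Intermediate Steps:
K = 28 (K = 7*4 = 28)
D(a, B) = 19/3 (D(a, B) = -3 + (28 - (B - B))/3 = -3 + (28 - 1*0)/3 = -3 + (28 + 0)/3 = -3 + (⅓)*28 = -3 + 28/3 = 19/3)
X(H) = -4 + H² (X(H) = -4 + H*H = -4 + H²)
r(T, G) = 7/3 + G + T² (r(T, G) = (19/3 + (-4 + T²)) + G = (7/3 + T²) + G = 7/3 + G + T²)
r(-5, 5/(-4) + 7/4)*(-422) = (7/3 + (5/(-4) + 7/4) + (-5)²)*(-422) = (7/3 + (5*(-¼) + 7*(¼)) + 25)*(-422) = (7/3 + (-5/4 + 7/4) + 25)*(-422) = (7/3 + ½ + 25)*(-422) = (167/6)*(-422) = -35237/3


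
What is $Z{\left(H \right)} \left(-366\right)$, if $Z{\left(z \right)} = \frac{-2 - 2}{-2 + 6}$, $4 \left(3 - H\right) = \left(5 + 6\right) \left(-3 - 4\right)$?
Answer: $366$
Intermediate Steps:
$H = \frac{89}{4}$ ($H = 3 - \frac{\left(5 + 6\right) \left(-3 - 4\right)}{4} = 3 - \frac{11 \left(-7\right)}{4} = 3 - - \frac{77}{4} = 3 + \frac{77}{4} = \frac{89}{4} \approx 22.25$)
$Z{\left(z \right)} = -1$ ($Z{\left(z \right)} = - \frac{4}{4} = \left(-4\right) \frac{1}{4} = -1$)
$Z{\left(H \right)} \left(-366\right) = \left(-1\right) \left(-366\right) = 366$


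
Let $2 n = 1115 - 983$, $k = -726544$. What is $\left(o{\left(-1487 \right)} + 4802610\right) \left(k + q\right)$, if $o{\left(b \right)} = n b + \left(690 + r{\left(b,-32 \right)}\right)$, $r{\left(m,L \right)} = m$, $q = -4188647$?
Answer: $-23119441366161$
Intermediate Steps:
$n = 66$ ($n = \frac{1115 - 983}{2} = \frac{1}{2} \cdot 132 = 66$)
$o{\left(b \right)} = 690 + 67 b$ ($o{\left(b \right)} = 66 b + \left(690 + b\right) = 690 + 67 b$)
$\left(o{\left(-1487 \right)} + 4802610\right) \left(k + q\right) = \left(\left(690 + 67 \left(-1487\right)\right) + 4802610\right) \left(-726544 - 4188647\right) = \left(\left(690 - 99629\right) + 4802610\right) \left(-4915191\right) = \left(-98939 + 4802610\right) \left(-4915191\right) = 4703671 \left(-4915191\right) = -23119441366161$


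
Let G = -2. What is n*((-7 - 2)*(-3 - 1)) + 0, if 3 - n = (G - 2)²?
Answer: -468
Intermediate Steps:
n = -13 (n = 3 - (-2 - 2)² = 3 - 1*(-4)² = 3 - 1*16 = 3 - 16 = -13)
n*((-7 - 2)*(-3 - 1)) + 0 = -13*(-7 - 2)*(-3 - 1) + 0 = -(-117)*(-4) + 0 = -13*36 + 0 = -468 + 0 = -468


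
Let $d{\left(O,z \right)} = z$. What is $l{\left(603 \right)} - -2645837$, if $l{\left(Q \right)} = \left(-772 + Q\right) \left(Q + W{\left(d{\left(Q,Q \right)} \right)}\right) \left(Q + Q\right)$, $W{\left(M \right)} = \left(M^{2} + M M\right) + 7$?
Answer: $-148338890155$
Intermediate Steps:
$W{\left(M \right)} = 7 + 2 M^{2}$ ($W{\left(M \right)} = \left(M^{2} + M^{2}\right) + 7 = 2 M^{2} + 7 = 7 + 2 M^{2}$)
$l{\left(Q \right)} = 2 Q \left(-772 + Q\right) \left(7 + Q + 2 Q^{2}\right)$ ($l{\left(Q \right)} = \left(-772 + Q\right) \left(Q + \left(7 + 2 Q^{2}\right)\right) \left(Q + Q\right) = \left(-772 + Q\right) \left(7 + Q + 2 Q^{2}\right) 2 Q = 2 Q \left(-772 + Q\right) \left(7 + Q + 2 Q^{2}\right)$)
$l{\left(603 \right)} - -2645837 = 2 \cdot 603 \left(-5404 - 1543 \cdot 603^{2} - 461295 + 2 \cdot 603^{3}\right) - -2645837 = 2 \cdot 603 \left(-5404 - 561048687 - 461295 + 2 \cdot 219256227\right) + 2645837 = 2 \cdot 603 \left(-5404 - 561048687 - 461295 + 438512454\right) + 2645837 = 2 \cdot 603 \left(-123002932\right) + 2645837 = -148341535992 + 2645837 = -148338890155$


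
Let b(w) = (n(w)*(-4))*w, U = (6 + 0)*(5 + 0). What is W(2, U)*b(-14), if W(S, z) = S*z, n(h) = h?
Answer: -47040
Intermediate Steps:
U = 30 (U = 6*5 = 30)
b(w) = -4*w**2 (b(w) = (w*(-4))*w = (-4*w)*w = -4*w**2)
W(2, U)*b(-14) = (2*30)*(-4*(-14)**2) = 60*(-4*196) = 60*(-784) = -47040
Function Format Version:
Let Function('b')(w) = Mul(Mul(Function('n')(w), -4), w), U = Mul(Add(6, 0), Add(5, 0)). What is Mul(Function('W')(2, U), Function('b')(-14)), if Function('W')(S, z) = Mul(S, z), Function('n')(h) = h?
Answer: -47040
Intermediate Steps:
U = 30 (U = Mul(6, 5) = 30)
Function('b')(w) = Mul(-4, Pow(w, 2)) (Function('b')(w) = Mul(Mul(w, -4), w) = Mul(Mul(-4, w), w) = Mul(-4, Pow(w, 2)))
Mul(Function('W')(2, U), Function('b')(-14)) = Mul(Mul(2, 30), Mul(-4, Pow(-14, 2))) = Mul(60, Mul(-4, 196)) = Mul(60, -784) = -47040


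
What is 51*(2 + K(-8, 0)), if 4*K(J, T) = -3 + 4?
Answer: 459/4 ≈ 114.75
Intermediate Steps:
K(J, T) = ¼ (K(J, T) = (-3 + 4)/4 = (¼)*1 = ¼)
51*(2 + K(-8, 0)) = 51*(2 + ¼) = 51*(9/4) = 459/4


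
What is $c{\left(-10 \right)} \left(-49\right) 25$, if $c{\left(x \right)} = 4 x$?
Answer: $49000$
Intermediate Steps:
$c{\left(-10 \right)} \left(-49\right) 25 = 4 \left(-10\right) \left(-49\right) 25 = \left(-40\right) \left(-49\right) 25 = 1960 \cdot 25 = 49000$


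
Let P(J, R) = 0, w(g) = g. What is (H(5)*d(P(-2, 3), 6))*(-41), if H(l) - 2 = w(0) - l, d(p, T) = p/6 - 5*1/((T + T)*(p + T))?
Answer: -205/24 ≈ -8.5417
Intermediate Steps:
d(p, T) = p/6 - 5/(2*T*(T + p)) (d(p, T) = p*(⅙) - 5*1/(2*T*(T + p)) = p/6 - 5*1/(2*T*(T + p)) = p/6 - 5/(2*T*(T + p)))
H(l) = 2 - l (H(l) = 2 + (0 - l) = 2 - l)
(H(5)*d(P(-2, 3), 6))*(-41) = ((2 - 1*5)*((⅙)*(-15 + 6*0² + 0*6²)/(6*(6 + 0))))*(-41) = ((2 - 5)*((⅙)*(⅙)*(-15 + 6*0 + 0*36)/6))*(-41) = -(-15 + 0 + 0)/(2*6*6)*(-41) = -(-15)/(2*6*6)*(-41) = -3*(-5/72)*(-41) = (5/24)*(-41) = -205/24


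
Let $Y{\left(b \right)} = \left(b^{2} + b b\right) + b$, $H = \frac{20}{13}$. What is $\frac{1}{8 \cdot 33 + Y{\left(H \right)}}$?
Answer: $\frac{169}{45676} \approx 0.0037$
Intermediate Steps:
$H = \frac{20}{13}$ ($H = 20 \cdot \frac{1}{13} = \frac{20}{13} \approx 1.5385$)
$Y{\left(b \right)} = b + 2 b^{2}$ ($Y{\left(b \right)} = \left(b^{2} + b^{2}\right) + b = 2 b^{2} + b = b + 2 b^{2}$)
$\frac{1}{8 \cdot 33 + Y{\left(H \right)}} = \frac{1}{8 \cdot 33 + \frac{20 \left(1 + 2 \cdot \frac{20}{13}\right)}{13}} = \frac{1}{264 + \frac{20 \left(1 + \frac{40}{13}\right)}{13}} = \frac{1}{264 + \frac{20}{13} \cdot \frac{53}{13}} = \frac{1}{264 + \frac{1060}{169}} = \frac{1}{\frac{45676}{169}} = \frac{169}{45676}$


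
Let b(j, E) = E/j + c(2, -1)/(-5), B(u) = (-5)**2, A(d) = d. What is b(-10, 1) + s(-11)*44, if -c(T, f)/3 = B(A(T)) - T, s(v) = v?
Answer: -4703/10 ≈ -470.30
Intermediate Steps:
B(u) = 25
c(T, f) = -75 + 3*T (c(T, f) = -3*(25 - T) = -75 + 3*T)
b(j, E) = 69/5 + E/j (b(j, E) = E/j + (-75 + 3*2)/(-5) = E/j + (-75 + 6)*(-1/5) = E/j - 69*(-1/5) = E/j + 69/5 = 69/5 + E/j)
b(-10, 1) + s(-11)*44 = (69/5 + 1/(-10)) - 11*44 = (69/5 + 1*(-1/10)) - 484 = (69/5 - 1/10) - 484 = 137/10 - 484 = -4703/10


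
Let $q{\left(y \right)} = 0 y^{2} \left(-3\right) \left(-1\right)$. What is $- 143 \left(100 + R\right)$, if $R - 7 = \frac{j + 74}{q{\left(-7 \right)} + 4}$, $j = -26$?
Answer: $-17017$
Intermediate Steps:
$q{\left(y \right)} = 0$ ($q{\left(y \right)} = 0 \left(-3\right) \left(-1\right) = 0 \left(-1\right) = 0$)
$R = 19$ ($R = 7 + \frac{-26 + 74}{0 + 4} = 7 + \frac{48}{4} = 7 + 48 \cdot \frac{1}{4} = 7 + 12 = 19$)
$- 143 \left(100 + R\right) = - 143 \left(100 + 19\right) = \left(-143\right) 119 = -17017$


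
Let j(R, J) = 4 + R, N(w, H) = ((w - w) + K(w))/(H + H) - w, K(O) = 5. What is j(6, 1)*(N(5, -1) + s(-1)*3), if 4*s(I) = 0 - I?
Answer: -135/2 ≈ -67.500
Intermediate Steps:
s(I) = -I/4 (s(I) = (0 - I)/4 = (-I)/4 = -I/4)
N(w, H) = -w + 5/(2*H) (N(w, H) = ((w - w) + 5)/(H + H) - w = (0 + 5)/((2*H)) - w = 5*(1/(2*H)) - w = 5/(2*H) - w = -w + 5/(2*H))
j(6, 1)*(N(5, -1) + s(-1)*3) = (4 + 6)*((-1*5 + (5/2)/(-1)) - ¼*(-1)*3) = 10*((-5 + (5/2)*(-1)) + (¼)*3) = 10*((-5 - 5/2) + ¾) = 10*(-15/2 + ¾) = 10*(-27/4) = -135/2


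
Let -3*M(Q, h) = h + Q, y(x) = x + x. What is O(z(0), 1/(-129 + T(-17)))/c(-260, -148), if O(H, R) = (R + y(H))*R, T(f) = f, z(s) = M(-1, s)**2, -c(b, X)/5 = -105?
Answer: -283/100718100 ≈ -2.8098e-6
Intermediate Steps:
c(b, X) = 525 (c(b, X) = -5*(-105) = 525)
y(x) = 2*x
M(Q, h) = -Q/3 - h/3 (M(Q, h) = -(h + Q)/3 = -(Q + h)/3 = -Q/3 - h/3)
z(s) = (1/3 - s/3)**2 (z(s) = (-1/3*(-1) - s/3)**2 = (1/3 - s/3)**2)
O(H, R) = R*(R + 2*H) (O(H, R) = (R + 2*H)*R = R*(R + 2*H))
O(z(0), 1/(-129 + T(-17)))/c(-260, -148) = ((1/(-129 - 17) + 2*((-1 + 0)**2/9))/(-129 - 17))/525 = ((1/(-146) + 2*((1/9)*(-1)**2))/(-146))*(1/525) = -(-1/146 + 2*((1/9)*1))/146*(1/525) = -(-1/146 + 2*(1/9))/146*(1/525) = -(-1/146 + 2/9)/146*(1/525) = -1/146*283/1314*(1/525) = -283/191844*1/525 = -283/100718100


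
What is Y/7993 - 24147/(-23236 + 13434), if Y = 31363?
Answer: 500427097/78347386 ≈ 6.3873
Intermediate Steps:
Y/7993 - 24147/(-23236 + 13434) = 31363/7993 - 24147/(-23236 + 13434) = 31363*(1/7993) - 24147/(-9802) = 31363/7993 - 24147*(-1/9802) = 31363/7993 + 24147/9802 = 500427097/78347386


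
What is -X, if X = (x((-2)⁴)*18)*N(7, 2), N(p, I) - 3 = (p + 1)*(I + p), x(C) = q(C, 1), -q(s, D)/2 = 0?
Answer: 0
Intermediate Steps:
q(s, D) = 0 (q(s, D) = -2*0 = 0)
x(C) = 0
N(p, I) = 3 + (1 + p)*(I + p) (N(p, I) = 3 + (p + 1)*(I + p) = 3 + (1 + p)*(I + p))
X = 0 (X = (0*18)*(3 + 2 + 7 + 7² + 2*7) = 0*(3 + 2 + 7 + 49 + 14) = 0*75 = 0)
-X = -1*0 = 0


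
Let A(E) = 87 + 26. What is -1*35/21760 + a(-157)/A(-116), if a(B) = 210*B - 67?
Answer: -143777815/491776 ≈ -292.36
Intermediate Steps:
a(B) = -67 + 210*B
A(E) = 113
-1*35/21760 + a(-157)/A(-116) = -1*35/21760 + (-67 + 210*(-157))/113 = -35*1/21760 + (-67 - 32970)*(1/113) = -7/4352 - 33037*1/113 = -7/4352 - 33037/113 = -143777815/491776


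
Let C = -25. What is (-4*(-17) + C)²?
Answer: 1849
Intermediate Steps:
(-4*(-17) + C)² = (-4*(-17) - 25)² = (68 - 25)² = 43² = 1849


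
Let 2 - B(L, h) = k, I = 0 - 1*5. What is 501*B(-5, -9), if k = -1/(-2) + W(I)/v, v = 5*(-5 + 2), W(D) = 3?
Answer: 8517/10 ≈ 851.70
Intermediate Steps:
I = -5 (I = 0 - 5 = -5)
v = -15 (v = 5*(-3) = -15)
k = 3/10 (k = -1/(-2) + 3/(-15) = -1*(-½) + 3*(-1/15) = ½ - ⅕ = 3/10 ≈ 0.30000)
B(L, h) = 17/10 (B(L, h) = 2 - 1*3/10 = 2 - 3/10 = 17/10)
501*B(-5, -9) = 501*(17/10) = 8517/10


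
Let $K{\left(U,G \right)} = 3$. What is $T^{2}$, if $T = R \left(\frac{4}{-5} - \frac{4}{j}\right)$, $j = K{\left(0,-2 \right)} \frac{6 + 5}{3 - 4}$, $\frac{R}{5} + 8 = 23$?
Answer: $\frac{313600}{121} \approx 2591.7$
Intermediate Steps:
$R = 75$ ($R = -40 + 5 \cdot 23 = -40 + 115 = 75$)
$j = -33$ ($j = 3 \frac{6 + 5}{3 - 4} = 3 \frac{11}{-1} = 3 \cdot 11 \left(-1\right) = 3 \left(-11\right) = -33$)
$T = - \frac{560}{11}$ ($T = 75 \left(\frac{4}{-5} - \frac{4}{-33}\right) = 75 \left(4 \left(- \frac{1}{5}\right) - - \frac{4}{33}\right) = 75 \left(- \frac{4}{5} + \frac{4}{33}\right) = 75 \left(- \frac{112}{165}\right) = - \frac{560}{11} \approx -50.909$)
$T^{2} = \left(- \frac{560}{11}\right)^{2} = \frac{313600}{121}$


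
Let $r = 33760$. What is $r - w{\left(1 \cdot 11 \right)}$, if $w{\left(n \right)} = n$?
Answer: $33749$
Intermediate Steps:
$r - w{\left(1 \cdot 11 \right)} = 33760 - 1 \cdot 11 = 33760 - 11 = 33749$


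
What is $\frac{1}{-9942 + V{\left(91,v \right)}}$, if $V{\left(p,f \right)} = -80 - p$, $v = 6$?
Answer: $- \frac{1}{10113} \approx -9.8883 \cdot 10^{-5}$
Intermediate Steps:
$\frac{1}{-9942 + V{\left(91,v \right)}} = \frac{1}{-9942 - 171} = \frac{1}{-10113} = - \frac{1}{10113}$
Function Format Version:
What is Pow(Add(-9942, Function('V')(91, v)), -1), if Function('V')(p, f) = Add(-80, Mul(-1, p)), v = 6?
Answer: Rational(-1, 10113) ≈ -9.8883e-5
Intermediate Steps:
Pow(Add(-9942, Function('V')(91, v)), -1) = Pow(Add(-9942, Add(-80, Mul(-1, 91))), -1) = Pow(Add(-9942, Add(-80, -91)), -1) = Pow(Add(-9942, -171), -1) = Pow(-10113, -1) = Rational(-1, 10113)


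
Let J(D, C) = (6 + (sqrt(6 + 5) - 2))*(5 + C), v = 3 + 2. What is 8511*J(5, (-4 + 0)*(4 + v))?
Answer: -1055364 - 263841*sqrt(11) ≈ -1.9304e+6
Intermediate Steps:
v = 5
J(D, C) = (4 + sqrt(11))*(5 + C) (J(D, C) = (6 + (sqrt(11) - 2))*(5 + C) = (6 + (-2 + sqrt(11)))*(5 + C) = (4 + sqrt(11))*(5 + C))
8511*J(5, (-4 + 0)*(4 + v)) = 8511*(20 + 4*((-4 + 0)*(4 + 5)) + 5*sqrt(11) + ((-4 + 0)*(4 + 5))*sqrt(11)) = 8511*(20 + 4*(-4*9) + 5*sqrt(11) + (-4*9)*sqrt(11)) = 8511*(20 + 4*(-36) + 5*sqrt(11) - 36*sqrt(11)) = 8511*(20 - 144 + 5*sqrt(11) - 36*sqrt(11)) = 8511*(-124 - 31*sqrt(11)) = -1055364 - 263841*sqrt(11)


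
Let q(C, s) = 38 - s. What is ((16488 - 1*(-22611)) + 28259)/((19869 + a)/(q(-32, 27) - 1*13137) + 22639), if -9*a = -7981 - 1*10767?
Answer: 7957269972/2674238057 ≈ 2.9755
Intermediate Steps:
a = 18748/9 (a = -(-7981 - 1*10767)/9 = -(-7981 - 10767)/9 = -⅑*(-18748) = 18748/9 ≈ 2083.1)
((16488 - 1*(-22611)) + 28259)/((19869 + a)/(q(-32, 27) - 1*13137) + 22639) = ((16488 - 1*(-22611)) + 28259)/((19869 + 18748/9)/((38 - 1*27) - 1*13137) + 22639) = ((16488 + 22611) + 28259)/(197569/(9*((38 - 27) - 13137)) + 22639) = (39099 + 28259)/(197569/(9*(11 - 13137)) + 22639) = 67358/((197569/9)/(-13126) + 22639) = 67358/((197569/9)*(-1/13126) + 22639) = 67358/(-197569/118134 + 22639) = 67358/(2674238057/118134) = 67358*(118134/2674238057) = 7957269972/2674238057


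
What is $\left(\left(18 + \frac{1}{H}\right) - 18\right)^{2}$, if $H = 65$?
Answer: $\frac{1}{4225} \approx 0.00023669$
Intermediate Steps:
$\left(\left(18 + \frac{1}{H}\right) - 18\right)^{2} = \left(\left(18 + \frac{1}{65}\right) - 18\right)^{2} = \left(\frac{1171}{65} - 18\right)^{2} = \left(\frac{1}{65}\right)^{2} = \frac{1}{4225}$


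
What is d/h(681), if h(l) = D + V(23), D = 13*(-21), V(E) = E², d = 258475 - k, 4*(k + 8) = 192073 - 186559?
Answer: 514209/512 ≈ 1004.3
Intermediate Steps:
k = 2741/2 (k = -8 + (192073 - 186559)/4 = -8 + (¼)*5514 = -8 + 2757/2 = 2741/2 ≈ 1370.5)
d = 514209/2 (d = 258475 - 1*2741/2 = 258475 - 2741/2 = 514209/2 ≈ 2.5710e+5)
D = -273
h(l) = 256 (h(l) = -273 + 23² = -273 + 529 = 256)
d/h(681) = (514209/2)/256 = (514209/2)*(1/256) = 514209/512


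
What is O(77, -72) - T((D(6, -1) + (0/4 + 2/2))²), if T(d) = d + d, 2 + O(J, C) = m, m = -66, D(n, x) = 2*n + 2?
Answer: -518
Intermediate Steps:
D(n, x) = 2 + 2*n
O(J, C) = -68 (O(J, C) = -2 - 66 = -68)
T(d) = 2*d
O(77, -72) - T((D(6, -1) + (0/4 + 2/2))²) = -68 - 2*((2 + 2*6) + (0/4 + 2/2))² = -68 - 2*((2 + 12) + (0*(¼) + 2*(½)))² = -68 - 2*(14 + (0 + 1))² = -68 - 2*(14 + 1)² = -68 - 2*15² = -68 - 2*225 = -68 - 1*450 = -68 - 450 = -518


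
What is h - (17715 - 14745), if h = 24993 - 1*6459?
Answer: 15564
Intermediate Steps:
h = 18534 (h = 24993 - 6459 = 18534)
h - (17715 - 14745) = 18534 - (17715 - 14745) = 18534 - 1*2970 = 18534 - 2970 = 15564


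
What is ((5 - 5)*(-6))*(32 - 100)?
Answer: 0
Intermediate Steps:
((5 - 5)*(-6))*(32 - 100) = (0*(-6))*(-68) = 0*(-68) = 0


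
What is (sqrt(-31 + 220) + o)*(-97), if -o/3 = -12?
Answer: -3492 - 291*sqrt(21) ≈ -4825.5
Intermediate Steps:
o = 36 (o = -3*(-12) = 36)
(sqrt(-31 + 220) + o)*(-97) = (sqrt(-31 + 220) + 36)*(-97) = (sqrt(189) + 36)*(-97) = (3*sqrt(21) + 36)*(-97) = (36 + 3*sqrt(21))*(-97) = -3492 - 291*sqrt(21)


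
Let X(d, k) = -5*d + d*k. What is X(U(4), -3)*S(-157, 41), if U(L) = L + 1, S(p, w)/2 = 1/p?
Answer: 80/157 ≈ 0.50955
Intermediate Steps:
S(p, w) = 2/p
U(L) = 1 + L
X(U(4), -3)*S(-157, 41) = ((1 + 4)*(-5 - 3))*(2/(-157)) = (5*(-8))*(2*(-1/157)) = -40*(-2/157) = 80/157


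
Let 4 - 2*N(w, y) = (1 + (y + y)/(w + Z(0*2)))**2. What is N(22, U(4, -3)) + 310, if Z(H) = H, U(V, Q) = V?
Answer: 75279/242 ≈ 311.07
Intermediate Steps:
N(w, y) = 2 - (1 + 2*y/w)**2/2 (N(w, y) = 2 - (1 + (y + y)/(w + 0*2))**2/2 = 2 - (1 + (2*y)/(w + 0))**2/2 = 2 - (1 + (2*y)/w)**2/2 = 2 - (1 + 2*y/w)**2/2)
N(22, U(4, -3)) + 310 = (2 - 1/2*(22 + 2*4)**2/22**2) + 310 = (2 - 1/2*1/484*(22 + 8)**2) + 310 = (2 - 1/2*1/484*30**2) + 310 = (2 - 1/2*1/484*900) + 310 = (2 - 225/242) + 310 = 259/242 + 310 = 75279/242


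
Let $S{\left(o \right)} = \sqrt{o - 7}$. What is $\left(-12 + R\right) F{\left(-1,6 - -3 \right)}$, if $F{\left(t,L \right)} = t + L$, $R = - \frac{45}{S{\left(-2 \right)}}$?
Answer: $-96 + 120 i \approx -96.0 + 120.0 i$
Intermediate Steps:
$S{\left(o \right)} = \sqrt{-7 + o}$
$R = 15 i$ ($R = - \frac{45}{\sqrt{-7 - 2}} = - \frac{45}{\sqrt{-9}} = - \frac{45}{3 i} = - 45 \left(- \frac{i}{3}\right) = 15 i \approx 15.0 i$)
$F{\left(t,L \right)} = L + t$
$\left(-12 + R\right) F{\left(-1,6 - -3 \right)} = \left(-12 + 15 i\right) \left(\left(6 - -3\right) - 1\right) = \left(-12 + 15 i\right) \left(\left(6 + 3\right) - 1\right) = \left(-12 + 15 i\right) \left(9 - 1\right) = \left(-12 + 15 i\right) 8 = -96 + 120 i$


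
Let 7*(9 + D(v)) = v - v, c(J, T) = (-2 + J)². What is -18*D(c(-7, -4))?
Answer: 162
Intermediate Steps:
D(v) = -9 (D(v) = -9 + (v - v)/7 = -9 + (⅐)*0 = -9 + 0 = -9)
-18*D(c(-7, -4)) = -18*(-9) = 162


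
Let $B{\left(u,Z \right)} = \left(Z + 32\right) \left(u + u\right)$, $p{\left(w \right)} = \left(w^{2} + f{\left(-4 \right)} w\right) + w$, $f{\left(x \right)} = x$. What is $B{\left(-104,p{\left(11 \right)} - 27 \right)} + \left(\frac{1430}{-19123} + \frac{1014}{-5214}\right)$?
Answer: $- \frac{24727760045}{1278299} \approx -19344.0$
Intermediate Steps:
$p{\left(w \right)} = w^{2} - 3 w$ ($p{\left(w \right)} = \left(w^{2} - 4 w\right) + w = w^{2} - 3 w$)
$B{\left(u,Z \right)} = 2 u \left(32 + Z\right)$ ($B{\left(u,Z \right)} = \left(32 + Z\right) 2 u = 2 u \left(32 + Z\right)$)
$B{\left(-104,p{\left(11 \right)} - 27 \right)} + \left(\frac{1430}{-19123} + \frac{1014}{-5214}\right) = 2 \left(-104\right) \left(32 - \left(27 - 11 \left(-3 + 11\right)\right)\right) + \left(\frac{1430}{-19123} + \frac{1014}{-5214}\right) = 2 \left(-104\right) \left(32 + \left(11 \cdot 8 - 27\right)\right) + \left(1430 \left(- \frac{1}{19123}\right) + 1014 \left(- \frac{1}{5214}\right)\right) = 2 \left(-104\right) \left(32 + \left(88 - 27\right)\right) - \frac{344189}{1278299} = 2 \left(-104\right) \left(32 + 61\right) - \frac{344189}{1278299} = 2 \left(-104\right) 93 - \frac{344189}{1278299} = -19344 - \frac{344189}{1278299} = - \frac{24727760045}{1278299}$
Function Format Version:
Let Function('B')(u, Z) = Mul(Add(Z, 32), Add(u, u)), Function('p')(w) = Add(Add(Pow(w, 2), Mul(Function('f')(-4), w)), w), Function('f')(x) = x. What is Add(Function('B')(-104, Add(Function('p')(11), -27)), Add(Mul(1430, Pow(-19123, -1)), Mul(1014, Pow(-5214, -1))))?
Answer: Rational(-24727760045, 1278299) ≈ -19344.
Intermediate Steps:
Function('p')(w) = Add(Pow(w, 2), Mul(-3, w)) (Function('p')(w) = Add(Add(Pow(w, 2), Mul(-4, w)), w) = Add(Pow(w, 2), Mul(-3, w)))
Function('B')(u, Z) = Mul(2, u, Add(32, Z)) (Function('B')(u, Z) = Mul(Add(32, Z), Mul(2, u)) = Mul(2, u, Add(32, Z)))
Add(Function('B')(-104, Add(Function('p')(11), -27)), Add(Mul(1430, Pow(-19123, -1)), Mul(1014, Pow(-5214, -1)))) = Add(Mul(2, -104, Add(32, Add(Mul(11, Add(-3, 11)), -27))), Add(Mul(1430, Pow(-19123, -1)), Mul(1014, Pow(-5214, -1)))) = Add(Mul(2, -104, Add(32, Add(Mul(11, 8), -27))), Add(Mul(1430, Rational(-1, 19123)), Mul(1014, Rational(-1, 5214)))) = Add(Mul(2, -104, Add(32, Add(88, -27))), Add(Rational(-110, 1471), Rational(-169, 869))) = Add(Mul(2, -104, Add(32, 61)), Rational(-344189, 1278299)) = Add(Mul(2, -104, 93), Rational(-344189, 1278299)) = Add(-19344, Rational(-344189, 1278299)) = Rational(-24727760045, 1278299)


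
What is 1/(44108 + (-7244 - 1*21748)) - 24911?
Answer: -376554675/15116 ≈ -24911.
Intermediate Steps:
1/(44108 + (-7244 - 1*21748)) - 24911 = 1/(44108 + (-7244 - 21748)) - 24911 = 1/(44108 - 28992) - 24911 = 1/15116 - 24911 = -376554675/15116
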